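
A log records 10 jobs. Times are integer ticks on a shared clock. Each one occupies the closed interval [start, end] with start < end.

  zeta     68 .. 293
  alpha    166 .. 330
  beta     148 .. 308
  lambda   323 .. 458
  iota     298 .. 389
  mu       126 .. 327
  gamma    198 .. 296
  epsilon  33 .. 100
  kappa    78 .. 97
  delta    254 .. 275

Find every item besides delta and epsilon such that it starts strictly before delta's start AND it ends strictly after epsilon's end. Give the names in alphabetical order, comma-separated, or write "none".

Conditions: its start is strictly before delta's start (X.start < 254) AND its end is strictly after epsilon's end (X.end > 100).
alpha: start 166 < 254? ✓; end 330 > 100? ✓ → yes.
beta: start 148 < 254? ✓; end 308 > 100? ✓ → yes.
gamma: start 198 < 254? ✓; end 296 > 100? ✓ → yes.
iota: start 298 < 254? ✗; end 389 > 100? ✓ → no.
kappa: start 78 < 254? ✓; end 97 > 100? ✗ → no.
lambda: start 323 < 254? ✗; end 458 > 100? ✓ → no.
mu: start 126 < 254? ✓; end 327 > 100? ✓ → yes.
zeta: start 68 < 254? ✓; end 293 > 100? ✓ → yes.
Result: alpha, beta, gamma, mu, zeta.

alpha, beta, gamma, mu, zeta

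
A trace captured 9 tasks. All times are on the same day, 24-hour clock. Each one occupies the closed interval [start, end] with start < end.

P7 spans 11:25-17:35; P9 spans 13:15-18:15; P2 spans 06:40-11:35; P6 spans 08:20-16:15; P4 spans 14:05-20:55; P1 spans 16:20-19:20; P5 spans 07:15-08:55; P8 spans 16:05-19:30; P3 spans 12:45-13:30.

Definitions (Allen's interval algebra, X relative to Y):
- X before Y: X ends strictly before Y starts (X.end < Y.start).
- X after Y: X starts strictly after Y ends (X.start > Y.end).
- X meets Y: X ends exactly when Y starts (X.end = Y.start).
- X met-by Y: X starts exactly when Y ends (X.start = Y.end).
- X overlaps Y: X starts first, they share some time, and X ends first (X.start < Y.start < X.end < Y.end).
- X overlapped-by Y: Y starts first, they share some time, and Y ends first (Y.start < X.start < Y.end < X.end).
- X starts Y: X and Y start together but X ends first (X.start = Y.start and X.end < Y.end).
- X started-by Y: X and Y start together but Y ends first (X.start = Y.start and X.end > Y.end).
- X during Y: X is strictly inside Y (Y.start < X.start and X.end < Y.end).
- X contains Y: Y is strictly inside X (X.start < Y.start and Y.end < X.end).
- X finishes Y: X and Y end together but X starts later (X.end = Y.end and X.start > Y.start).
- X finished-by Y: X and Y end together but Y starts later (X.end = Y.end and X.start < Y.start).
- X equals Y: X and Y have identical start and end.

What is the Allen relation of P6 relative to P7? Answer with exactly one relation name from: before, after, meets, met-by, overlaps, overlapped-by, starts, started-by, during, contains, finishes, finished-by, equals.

overlaps

P6 = [08:20, 16:15]; P7 = [11:25, 17:35].
Compare endpoints: P6.start < P7.start, P6.start < P7.end, P6.end > P7.start, P6.end < P7.end.
That pattern is 'overlaps'.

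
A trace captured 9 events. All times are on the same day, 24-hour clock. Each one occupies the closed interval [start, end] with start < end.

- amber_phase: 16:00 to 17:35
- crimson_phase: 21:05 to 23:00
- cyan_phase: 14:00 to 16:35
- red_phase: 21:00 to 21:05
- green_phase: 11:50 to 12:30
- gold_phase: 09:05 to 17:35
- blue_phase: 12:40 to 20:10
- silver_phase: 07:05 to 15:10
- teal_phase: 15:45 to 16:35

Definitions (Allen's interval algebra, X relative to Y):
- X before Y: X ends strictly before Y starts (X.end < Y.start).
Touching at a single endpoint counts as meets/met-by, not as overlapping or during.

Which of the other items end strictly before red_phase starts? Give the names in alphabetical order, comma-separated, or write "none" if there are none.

Target red_phase = [21:00, 21:05].
amber_phase [16:00, 17:35] → before → yes.
blue_phase [12:40, 20:10] → before → yes.
crimson_phase [21:05, 23:00] → met-by → no.
cyan_phase [14:00, 16:35] → before → yes.
gold_phase [09:05, 17:35] → before → yes.
green_phase [11:50, 12:30] → before → yes.
silver_phase [07:05, 15:10] → before → yes.
teal_phase [15:45, 16:35] → before → yes.
Result: amber_phase, blue_phase, cyan_phase, gold_phase, green_phase, silver_phase, teal_phase.

amber_phase, blue_phase, cyan_phase, gold_phase, green_phase, silver_phase, teal_phase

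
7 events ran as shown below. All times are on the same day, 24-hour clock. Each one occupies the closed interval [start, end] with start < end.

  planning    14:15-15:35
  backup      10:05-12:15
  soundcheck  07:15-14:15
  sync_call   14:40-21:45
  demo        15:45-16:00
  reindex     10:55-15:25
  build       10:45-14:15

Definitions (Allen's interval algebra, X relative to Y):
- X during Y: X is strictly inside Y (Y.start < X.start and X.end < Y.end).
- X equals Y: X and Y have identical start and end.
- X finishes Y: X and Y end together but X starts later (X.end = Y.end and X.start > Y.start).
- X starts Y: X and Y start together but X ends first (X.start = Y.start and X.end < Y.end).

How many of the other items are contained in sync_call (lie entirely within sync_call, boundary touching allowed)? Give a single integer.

1

Target sync_call = [14:40, 21:45].
backup [10:05, 12:15] → before → no.
build [10:45, 14:15] → before → no.
demo [15:45, 16:00] → during → counts.
planning [14:15, 15:35] → overlaps → no.
reindex [10:55, 15:25] → overlaps → no.
soundcheck [07:15, 14:15] → before → no.
Total: 1.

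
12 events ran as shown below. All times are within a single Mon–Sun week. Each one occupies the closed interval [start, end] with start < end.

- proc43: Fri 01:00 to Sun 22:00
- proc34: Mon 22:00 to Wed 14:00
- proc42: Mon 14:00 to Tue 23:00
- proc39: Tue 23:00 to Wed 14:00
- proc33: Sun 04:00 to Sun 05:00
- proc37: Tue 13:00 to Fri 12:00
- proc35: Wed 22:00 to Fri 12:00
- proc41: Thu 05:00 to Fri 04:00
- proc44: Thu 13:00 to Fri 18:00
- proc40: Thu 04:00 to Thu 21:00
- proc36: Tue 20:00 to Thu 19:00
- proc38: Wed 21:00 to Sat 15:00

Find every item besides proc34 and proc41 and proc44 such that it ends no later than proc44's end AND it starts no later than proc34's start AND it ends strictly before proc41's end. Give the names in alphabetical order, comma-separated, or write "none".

Conditions: its end is no later than proc44's end (X.end <= Fri 18:00) AND its start is no later than proc34's start (X.start <= Mon 22:00) AND its end is strictly before proc41's end (X.end < Fri 04:00).
proc33: end Sun 05:00 <= Fri 18:00? ✗; start Sun 04:00 <= Mon 22:00? ✗; end Sun 05:00 < Fri 04:00? ✗ → no.
proc35: end Fri 12:00 <= Fri 18:00? ✓; start Wed 22:00 <= Mon 22:00? ✗; end Fri 12:00 < Fri 04:00? ✗ → no.
proc36: end Thu 19:00 <= Fri 18:00? ✓; start Tue 20:00 <= Mon 22:00? ✗; end Thu 19:00 < Fri 04:00? ✓ → no.
proc37: end Fri 12:00 <= Fri 18:00? ✓; start Tue 13:00 <= Mon 22:00? ✗; end Fri 12:00 < Fri 04:00? ✗ → no.
proc38: end Sat 15:00 <= Fri 18:00? ✗; start Wed 21:00 <= Mon 22:00? ✗; end Sat 15:00 < Fri 04:00? ✗ → no.
proc39: end Wed 14:00 <= Fri 18:00? ✓; start Tue 23:00 <= Mon 22:00? ✗; end Wed 14:00 < Fri 04:00? ✓ → no.
proc40: end Thu 21:00 <= Fri 18:00? ✓; start Thu 04:00 <= Mon 22:00? ✗; end Thu 21:00 < Fri 04:00? ✓ → no.
proc42: end Tue 23:00 <= Fri 18:00? ✓; start Mon 14:00 <= Mon 22:00? ✓; end Tue 23:00 < Fri 04:00? ✓ → yes.
proc43: end Sun 22:00 <= Fri 18:00? ✗; start Fri 01:00 <= Mon 22:00? ✗; end Sun 22:00 < Fri 04:00? ✗ → no.
Result: proc42.

proc42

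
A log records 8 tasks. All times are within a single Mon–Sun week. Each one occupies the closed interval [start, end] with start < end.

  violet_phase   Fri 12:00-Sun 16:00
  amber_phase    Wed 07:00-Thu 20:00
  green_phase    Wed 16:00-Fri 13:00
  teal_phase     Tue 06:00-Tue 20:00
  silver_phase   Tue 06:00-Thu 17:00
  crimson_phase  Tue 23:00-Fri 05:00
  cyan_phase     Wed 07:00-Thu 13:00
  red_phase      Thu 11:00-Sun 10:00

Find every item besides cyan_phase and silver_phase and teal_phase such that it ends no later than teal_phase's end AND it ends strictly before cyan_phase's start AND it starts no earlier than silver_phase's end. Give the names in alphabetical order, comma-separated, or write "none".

none

Conditions: its end is no later than teal_phase's end (X.end <= Tue 20:00) AND its end is strictly before cyan_phase's start (X.end < Wed 07:00) AND its start is no earlier than silver_phase's end (X.start >= Thu 17:00).
amber_phase: end Thu 20:00 <= Tue 20:00? ✗; end Thu 20:00 < Wed 07:00? ✗; start Wed 07:00 >= Thu 17:00? ✗ → no.
crimson_phase: end Fri 05:00 <= Tue 20:00? ✗; end Fri 05:00 < Wed 07:00? ✗; start Tue 23:00 >= Thu 17:00? ✗ → no.
green_phase: end Fri 13:00 <= Tue 20:00? ✗; end Fri 13:00 < Wed 07:00? ✗; start Wed 16:00 >= Thu 17:00? ✗ → no.
red_phase: end Sun 10:00 <= Tue 20:00? ✗; end Sun 10:00 < Wed 07:00? ✗; start Thu 11:00 >= Thu 17:00? ✗ → no.
violet_phase: end Sun 16:00 <= Tue 20:00? ✗; end Sun 16:00 < Wed 07:00? ✗; start Fri 12:00 >= Thu 17:00? ✓ → no.
Result: none.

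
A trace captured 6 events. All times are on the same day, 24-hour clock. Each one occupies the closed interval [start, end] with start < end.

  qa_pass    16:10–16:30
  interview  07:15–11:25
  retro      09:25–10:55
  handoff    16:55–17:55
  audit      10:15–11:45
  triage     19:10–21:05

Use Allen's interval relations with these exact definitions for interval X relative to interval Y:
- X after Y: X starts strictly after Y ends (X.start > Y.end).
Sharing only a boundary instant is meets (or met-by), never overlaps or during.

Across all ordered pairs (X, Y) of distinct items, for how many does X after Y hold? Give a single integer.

Checking all 30 ordered pairs for relation 'after'; matching pairs in alphabetical order:
(handoff, audit): handoff after audit ✓
(handoff, interview): handoff after interview ✓
(handoff, qa_pass): handoff after qa_pass ✓
(handoff, retro): handoff after retro ✓
(qa_pass, audit): qa_pass after audit ✓
(qa_pass, interview): qa_pass after interview ✓
(qa_pass, retro): qa_pass after retro ✓
(triage, audit): triage after audit ✓
(triage, handoff): triage after handoff ✓
(triage, interview): triage after interview ✓
(triage, qa_pass): triage after qa_pass ✓
(triage, retro): triage after retro ✓
Count: 12.

12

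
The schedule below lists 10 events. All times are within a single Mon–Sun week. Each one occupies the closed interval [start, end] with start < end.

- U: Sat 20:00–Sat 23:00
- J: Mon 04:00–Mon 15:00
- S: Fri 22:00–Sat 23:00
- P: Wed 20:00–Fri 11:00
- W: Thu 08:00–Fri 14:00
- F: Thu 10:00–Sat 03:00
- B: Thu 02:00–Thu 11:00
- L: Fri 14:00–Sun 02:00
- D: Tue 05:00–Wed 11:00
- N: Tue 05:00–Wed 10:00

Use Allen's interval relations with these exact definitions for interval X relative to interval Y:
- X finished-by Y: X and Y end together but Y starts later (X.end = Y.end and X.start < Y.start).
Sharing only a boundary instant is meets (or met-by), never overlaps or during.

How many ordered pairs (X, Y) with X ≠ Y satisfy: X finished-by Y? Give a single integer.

Checking all 90 ordered pairs for relation 'finished-by'; matching pairs in alphabetical order:
(S, U): S finished-by U ✓
Count: 1.

1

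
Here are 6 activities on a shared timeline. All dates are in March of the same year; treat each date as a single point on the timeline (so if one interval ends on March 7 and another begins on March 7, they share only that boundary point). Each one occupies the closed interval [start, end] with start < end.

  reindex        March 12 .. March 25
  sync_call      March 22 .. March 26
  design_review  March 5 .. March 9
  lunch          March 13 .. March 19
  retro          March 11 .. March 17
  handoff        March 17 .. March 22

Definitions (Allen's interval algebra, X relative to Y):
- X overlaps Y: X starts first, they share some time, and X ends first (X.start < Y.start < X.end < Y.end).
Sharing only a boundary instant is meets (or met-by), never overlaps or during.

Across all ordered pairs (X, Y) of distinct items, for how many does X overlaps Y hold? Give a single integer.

Checking all 30 ordered pairs for relation 'overlaps'; matching pairs in alphabetical order:
(lunch, handoff): lunch overlaps handoff ✓
(reindex, sync_call): reindex overlaps sync_call ✓
(retro, lunch): retro overlaps lunch ✓
(retro, reindex): retro overlaps reindex ✓
Count: 4.

4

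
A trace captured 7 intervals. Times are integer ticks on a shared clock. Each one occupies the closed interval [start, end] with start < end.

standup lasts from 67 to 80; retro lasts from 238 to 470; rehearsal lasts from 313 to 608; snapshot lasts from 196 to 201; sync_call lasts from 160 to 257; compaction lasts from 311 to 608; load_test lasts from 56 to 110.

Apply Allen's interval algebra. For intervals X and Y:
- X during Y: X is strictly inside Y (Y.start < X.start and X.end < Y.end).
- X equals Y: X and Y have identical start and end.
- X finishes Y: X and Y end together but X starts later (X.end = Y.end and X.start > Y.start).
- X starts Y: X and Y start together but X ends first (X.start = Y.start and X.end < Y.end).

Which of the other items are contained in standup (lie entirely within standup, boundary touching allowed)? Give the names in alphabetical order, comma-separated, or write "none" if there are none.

none

Target standup = [67, 80].
compaction [311, 608] → after → no.
load_test [56, 110] → contains → no.
rehearsal [313, 608] → after → no.
retro [238, 470] → after → no.
snapshot [196, 201] → after → no.
sync_call [160, 257] → after → no.
Result: none.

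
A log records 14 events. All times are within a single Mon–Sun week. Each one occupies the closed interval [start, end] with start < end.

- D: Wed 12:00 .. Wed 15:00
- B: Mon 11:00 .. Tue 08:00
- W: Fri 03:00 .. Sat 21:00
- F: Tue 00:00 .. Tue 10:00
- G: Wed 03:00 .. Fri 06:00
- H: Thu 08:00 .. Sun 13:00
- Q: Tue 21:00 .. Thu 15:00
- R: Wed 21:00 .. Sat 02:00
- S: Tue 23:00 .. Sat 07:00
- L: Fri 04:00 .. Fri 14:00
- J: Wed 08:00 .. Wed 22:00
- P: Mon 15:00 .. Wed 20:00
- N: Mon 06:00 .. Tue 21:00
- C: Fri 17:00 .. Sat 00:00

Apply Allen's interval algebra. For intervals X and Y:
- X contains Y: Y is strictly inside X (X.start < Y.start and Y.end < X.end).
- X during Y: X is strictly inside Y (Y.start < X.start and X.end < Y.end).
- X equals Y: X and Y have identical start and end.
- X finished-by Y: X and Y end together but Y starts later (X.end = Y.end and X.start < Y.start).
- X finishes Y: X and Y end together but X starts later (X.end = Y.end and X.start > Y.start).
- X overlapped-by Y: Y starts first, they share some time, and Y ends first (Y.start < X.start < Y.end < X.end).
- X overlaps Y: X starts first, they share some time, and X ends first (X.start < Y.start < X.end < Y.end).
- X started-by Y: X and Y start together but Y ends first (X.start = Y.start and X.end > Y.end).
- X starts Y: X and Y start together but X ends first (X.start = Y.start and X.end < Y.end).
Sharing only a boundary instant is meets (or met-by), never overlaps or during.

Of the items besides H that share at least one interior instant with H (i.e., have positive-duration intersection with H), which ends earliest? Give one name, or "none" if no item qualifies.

Target H = [Thu 08:00, Sun 13:00].
B [Mon 11:00, Tue 08:00] → before → excluded.
C [Fri 17:00, Sat 00:00] → during → candidate.
D [Wed 12:00, Wed 15:00] → before → excluded.
F [Tue 00:00, Tue 10:00] → before → excluded.
G [Wed 03:00, Fri 06:00] → overlaps → candidate.
J [Wed 08:00, Wed 22:00] → before → excluded.
L [Fri 04:00, Fri 14:00] → during → candidate.
N [Mon 06:00, Tue 21:00] → before → excluded.
P [Mon 15:00, Wed 20:00] → before → excluded.
Q [Tue 21:00, Thu 15:00] → overlaps → candidate.
R [Wed 21:00, Sat 02:00] → overlaps → candidate.
S [Tue 23:00, Sat 07:00] → overlaps → candidate.
W [Fri 03:00, Sat 21:00] → during → candidate.
Among candidates, earliest end is Thu 15:00 → Q.

Q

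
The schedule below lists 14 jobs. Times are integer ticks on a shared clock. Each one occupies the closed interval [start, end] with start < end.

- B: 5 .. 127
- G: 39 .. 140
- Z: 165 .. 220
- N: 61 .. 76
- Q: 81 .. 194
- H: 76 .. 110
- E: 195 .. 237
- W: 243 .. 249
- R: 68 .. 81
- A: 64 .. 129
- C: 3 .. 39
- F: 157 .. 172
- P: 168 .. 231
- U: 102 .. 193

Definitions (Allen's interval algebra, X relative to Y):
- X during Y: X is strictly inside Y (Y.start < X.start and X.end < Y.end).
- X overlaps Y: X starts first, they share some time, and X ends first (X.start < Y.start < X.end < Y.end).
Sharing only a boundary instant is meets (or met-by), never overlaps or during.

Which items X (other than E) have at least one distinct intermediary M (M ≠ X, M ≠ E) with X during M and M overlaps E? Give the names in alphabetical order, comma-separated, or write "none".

Target E = [195, 237].
Intermediaries M with M overlaps E: P, Z.
Via P — items with X during P: none.
Via Z — items with X during Z: none.
Union: none.

none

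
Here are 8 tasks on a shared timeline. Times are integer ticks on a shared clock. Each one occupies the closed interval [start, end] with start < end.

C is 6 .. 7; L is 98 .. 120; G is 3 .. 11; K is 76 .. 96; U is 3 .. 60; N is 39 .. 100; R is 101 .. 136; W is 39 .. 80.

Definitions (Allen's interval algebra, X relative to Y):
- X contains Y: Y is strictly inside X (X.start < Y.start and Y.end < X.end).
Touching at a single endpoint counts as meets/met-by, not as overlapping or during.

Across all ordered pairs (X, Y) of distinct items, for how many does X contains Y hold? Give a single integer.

3

Checking all 56 ordered pairs for relation 'contains'; matching pairs in alphabetical order:
(G, C): G contains C ✓
(N, K): N contains K ✓
(U, C): U contains C ✓
Count: 3.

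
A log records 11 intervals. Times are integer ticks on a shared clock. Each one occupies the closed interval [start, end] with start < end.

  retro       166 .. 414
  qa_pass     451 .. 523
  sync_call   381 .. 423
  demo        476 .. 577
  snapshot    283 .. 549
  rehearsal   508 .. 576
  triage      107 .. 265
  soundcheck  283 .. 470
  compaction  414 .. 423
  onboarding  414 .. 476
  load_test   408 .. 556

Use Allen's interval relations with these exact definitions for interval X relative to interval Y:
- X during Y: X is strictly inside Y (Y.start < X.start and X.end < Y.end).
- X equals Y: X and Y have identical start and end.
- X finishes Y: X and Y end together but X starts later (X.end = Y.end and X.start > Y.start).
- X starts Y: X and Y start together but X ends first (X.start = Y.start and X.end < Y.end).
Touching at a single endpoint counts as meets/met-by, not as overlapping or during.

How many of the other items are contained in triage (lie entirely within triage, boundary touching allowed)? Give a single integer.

Target triage = [107, 265].
compaction [414, 423] → after → no.
demo [476, 577] → after → no.
load_test [408, 556] → after → no.
onboarding [414, 476] → after → no.
qa_pass [451, 523] → after → no.
rehearsal [508, 576] → after → no.
retro [166, 414] → overlapped-by → no.
snapshot [283, 549] → after → no.
soundcheck [283, 470] → after → no.
sync_call [381, 423] → after → no.
Total: 0.

0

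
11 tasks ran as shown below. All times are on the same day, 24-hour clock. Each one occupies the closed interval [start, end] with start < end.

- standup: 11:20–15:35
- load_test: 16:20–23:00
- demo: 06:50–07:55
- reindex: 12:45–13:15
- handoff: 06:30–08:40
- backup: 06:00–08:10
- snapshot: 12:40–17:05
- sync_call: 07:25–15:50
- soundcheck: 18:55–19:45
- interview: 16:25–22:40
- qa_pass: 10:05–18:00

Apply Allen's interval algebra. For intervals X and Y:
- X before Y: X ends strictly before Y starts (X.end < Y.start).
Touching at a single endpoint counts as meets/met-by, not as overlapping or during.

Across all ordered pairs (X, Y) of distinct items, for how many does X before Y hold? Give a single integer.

32

Checking all 110 ordered pairs for relation 'before'; matching pairs in alphabetical order:
(backup, interview): backup before interview ✓
(backup, load_test): backup before load_test ✓
(backup, qa_pass): backup before qa_pass ✓
(backup, reindex): backup before reindex ✓
(backup, snapshot): backup before snapshot ✓
(backup, soundcheck): backup before soundcheck ✓
(backup, standup): backup before standup ✓
(demo, interview): demo before interview ✓
(demo, load_test): demo before load_test ✓
(demo, qa_pass): demo before qa_pass ✓
(demo, reindex): demo before reindex ✓
(demo, snapshot): demo before snapshot ✓
(demo, soundcheck): demo before soundcheck ✓
(demo, standup): demo before standup ✓
(handoff, interview): handoff before interview ✓
(handoff, load_test): handoff before load_test ✓
(handoff, qa_pass): handoff before qa_pass ✓
(handoff, reindex): handoff before reindex ✓
(handoff, snapshot): handoff before snapshot ✓
(handoff, soundcheck): handoff before soundcheck ✓
(handoff, standup): handoff before standup ✓
(qa_pass, soundcheck): qa_pass before soundcheck ✓
(reindex, interview): reindex before interview ✓
(reindex, load_test): reindex before load_test ✓
... plus 8 further pairs not listed.
Count: 32.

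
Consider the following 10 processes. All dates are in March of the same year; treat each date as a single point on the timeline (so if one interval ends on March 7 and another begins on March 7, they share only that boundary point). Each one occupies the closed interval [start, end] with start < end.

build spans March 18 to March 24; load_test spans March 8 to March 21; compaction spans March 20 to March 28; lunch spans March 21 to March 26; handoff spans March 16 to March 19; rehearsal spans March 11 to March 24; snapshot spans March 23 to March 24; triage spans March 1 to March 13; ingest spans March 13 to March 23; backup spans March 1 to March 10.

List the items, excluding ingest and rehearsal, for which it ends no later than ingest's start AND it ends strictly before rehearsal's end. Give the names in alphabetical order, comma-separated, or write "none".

Conditions: its end is no later than ingest's start (X.end <= March 13) AND its end is strictly before rehearsal's end (X.end < March 24).
backup: end March 10 <= March 13? ✓; end March 10 < March 24? ✓ → yes.
build: end March 24 <= March 13? ✗; end March 24 < March 24? ✗ → no.
compaction: end March 28 <= March 13? ✗; end March 28 < March 24? ✗ → no.
handoff: end March 19 <= March 13? ✗; end March 19 < March 24? ✓ → no.
load_test: end March 21 <= March 13? ✗; end March 21 < March 24? ✓ → no.
lunch: end March 26 <= March 13? ✗; end March 26 < March 24? ✗ → no.
snapshot: end March 24 <= March 13? ✗; end March 24 < March 24? ✗ → no.
triage: end March 13 <= March 13? ✓; end March 13 < March 24? ✓ → yes.
Result: backup, triage.

backup, triage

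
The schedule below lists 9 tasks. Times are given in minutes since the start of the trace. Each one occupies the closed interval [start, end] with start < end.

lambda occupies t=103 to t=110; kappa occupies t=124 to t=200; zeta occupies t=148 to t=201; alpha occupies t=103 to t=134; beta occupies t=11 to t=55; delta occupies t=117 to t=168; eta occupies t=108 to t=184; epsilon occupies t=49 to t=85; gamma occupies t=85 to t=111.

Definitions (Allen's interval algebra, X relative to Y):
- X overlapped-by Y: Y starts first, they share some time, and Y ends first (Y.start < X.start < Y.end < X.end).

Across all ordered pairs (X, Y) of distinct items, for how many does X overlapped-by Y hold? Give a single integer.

Checking all 72 ordered pairs for relation 'overlapped-by'; matching pairs in alphabetical order:
(alpha, gamma): alpha overlapped-by gamma ✓
(delta, alpha): delta overlapped-by alpha ✓
(epsilon, beta): epsilon overlapped-by beta ✓
(eta, alpha): eta overlapped-by alpha ✓
(eta, gamma): eta overlapped-by gamma ✓
(eta, lambda): eta overlapped-by lambda ✓
(kappa, alpha): kappa overlapped-by alpha ✓
(kappa, delta): kappa overlapped-by delta ✓
(kappa, eta): kappa overlapped-by eta ✓
(zeta, delta): zeta overlapped-by delta ✓
(zeta, eta): zeta overlapped-by eta ✓
(zeta, kappa): zeta overlapped-by kappa ✓
Count: 12.

12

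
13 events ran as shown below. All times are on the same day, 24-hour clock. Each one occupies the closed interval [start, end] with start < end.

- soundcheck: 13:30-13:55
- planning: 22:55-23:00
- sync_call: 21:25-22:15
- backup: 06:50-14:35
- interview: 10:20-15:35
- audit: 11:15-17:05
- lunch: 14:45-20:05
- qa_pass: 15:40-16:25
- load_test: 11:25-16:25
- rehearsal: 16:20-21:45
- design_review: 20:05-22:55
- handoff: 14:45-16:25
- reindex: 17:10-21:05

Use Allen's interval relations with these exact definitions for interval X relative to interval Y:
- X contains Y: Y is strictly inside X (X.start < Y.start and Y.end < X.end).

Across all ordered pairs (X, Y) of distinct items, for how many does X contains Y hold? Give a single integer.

10

Checking all 156 ordered pairs for relation 'contains'; matching pairs in alphabetical order:
(audit, handoff): audit contains handoff ✓
(audit, load_test): audit contains load_test ✓
(audit, qa_pass): audit contains qa_pass ✓
(audit, soundcheck): audit contains soundcheck ✓
(backup, soundcheck): backup contains soundcheck ✓
(design_review, sync_call): design_review contains sync_call ✓
(interview, soundcheck): interview contains soundcheck ✓
(load_test, soundcheck): load_test contains soundcheck ✓
(lunch, qa_pass): lunch contains qa_pass ✓
(rehearsal, reindex): rehearsal contains reindex ✓
Count: 10.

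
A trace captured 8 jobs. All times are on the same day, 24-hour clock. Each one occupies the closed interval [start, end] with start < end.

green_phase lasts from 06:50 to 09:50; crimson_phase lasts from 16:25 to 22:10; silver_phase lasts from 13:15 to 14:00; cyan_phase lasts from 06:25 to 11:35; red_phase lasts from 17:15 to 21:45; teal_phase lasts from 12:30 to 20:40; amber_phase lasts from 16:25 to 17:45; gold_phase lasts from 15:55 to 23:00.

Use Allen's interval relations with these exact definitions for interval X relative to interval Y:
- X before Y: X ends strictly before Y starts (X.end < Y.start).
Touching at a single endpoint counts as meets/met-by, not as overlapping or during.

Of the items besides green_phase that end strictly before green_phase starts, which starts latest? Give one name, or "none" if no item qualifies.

none

Target green_phase = [06:50, 09:50].
amber_phase [16:25, 17:45] → after → excluded.
crimson_phase [16:25, 22:10] → after → excluded.
cyan_phase [06:25, 11:35] → contains → excluded.
gold_phase [15:55, 23:00] → after → excluded.
red_phase [17:15, 21:45] → after → excluded.
silver_phase [13:15, 14:00] → after → excluded.
teal_phase [12:30, 20:40] → after → excluded.
No candidates → none.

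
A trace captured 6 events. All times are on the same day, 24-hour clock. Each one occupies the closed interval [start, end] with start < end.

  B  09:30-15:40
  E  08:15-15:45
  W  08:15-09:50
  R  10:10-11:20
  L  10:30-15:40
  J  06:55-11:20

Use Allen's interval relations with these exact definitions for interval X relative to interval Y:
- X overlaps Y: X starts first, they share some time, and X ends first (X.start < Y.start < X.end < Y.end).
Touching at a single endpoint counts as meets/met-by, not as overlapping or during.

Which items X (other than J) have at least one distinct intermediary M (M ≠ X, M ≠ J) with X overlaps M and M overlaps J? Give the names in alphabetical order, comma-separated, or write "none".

none

Target J = [06:55, 11:20].
Intermediaries M with M overlaps J: none.
Union: none.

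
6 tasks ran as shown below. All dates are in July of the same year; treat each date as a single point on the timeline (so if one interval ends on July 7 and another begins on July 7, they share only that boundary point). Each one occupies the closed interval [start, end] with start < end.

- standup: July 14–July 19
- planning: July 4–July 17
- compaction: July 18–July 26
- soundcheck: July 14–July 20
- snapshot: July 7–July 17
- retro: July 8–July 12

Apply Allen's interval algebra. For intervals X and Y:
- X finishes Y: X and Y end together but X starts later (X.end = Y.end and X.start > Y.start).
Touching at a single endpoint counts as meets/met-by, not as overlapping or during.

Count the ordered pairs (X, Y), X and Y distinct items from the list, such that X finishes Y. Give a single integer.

Checking all 30 ordered pairs for relation 'finishes'; matching pairs in alphabetical order:
(snapshot, planning): snapshot finishes planning ✓
Count: 1.

1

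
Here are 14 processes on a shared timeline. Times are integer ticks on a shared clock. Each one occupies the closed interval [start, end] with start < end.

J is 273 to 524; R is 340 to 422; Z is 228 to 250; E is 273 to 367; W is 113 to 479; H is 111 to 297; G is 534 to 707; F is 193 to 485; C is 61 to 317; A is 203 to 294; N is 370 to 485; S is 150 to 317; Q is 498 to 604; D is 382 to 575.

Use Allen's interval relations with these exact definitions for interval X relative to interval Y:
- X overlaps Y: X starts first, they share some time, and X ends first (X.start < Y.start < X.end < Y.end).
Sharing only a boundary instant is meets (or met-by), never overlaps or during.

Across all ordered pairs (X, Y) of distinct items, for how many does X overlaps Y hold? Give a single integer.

Checking all 182 ordered pairs for relation 'overlaps'; matching pairs in alphabetical order:
(A, E): A overlaps E ✓
(A, J): A overlaps J ✓
(C, E): C overlaps E ✓
(C, F): C overlaps F ✓
(C, J): C overlaps J ✓
(C, W): C overlaps W ✓
(D, G): D overlaps G ✓
(D, Q): D overlaps Q ✓
(E, R): E overlaps R ✓
(F, D): F overlaps D ✓
(F, J): F overlaps J ✓
(H, E): H overlaps E ✓
(H, F): H overlaps F ✓
(H, J): H overlaps J ✓
(H, S): H overlaps S ✓
(H, W): H overlaps W ✓
(J, D): J overlaps D ✓
(J, Q): J overlaps Q ✓
(N, D): N overlaps D ✓
(Q, G): Q overlaps G ✓
(R, D): R overlaps D ✓
(R, N): R overlaps N ✓
(S, E): S overlaps E ✓
(S, F): S overlaps F ✓
... plus 5 further pairs not listed.
Count: 29.

29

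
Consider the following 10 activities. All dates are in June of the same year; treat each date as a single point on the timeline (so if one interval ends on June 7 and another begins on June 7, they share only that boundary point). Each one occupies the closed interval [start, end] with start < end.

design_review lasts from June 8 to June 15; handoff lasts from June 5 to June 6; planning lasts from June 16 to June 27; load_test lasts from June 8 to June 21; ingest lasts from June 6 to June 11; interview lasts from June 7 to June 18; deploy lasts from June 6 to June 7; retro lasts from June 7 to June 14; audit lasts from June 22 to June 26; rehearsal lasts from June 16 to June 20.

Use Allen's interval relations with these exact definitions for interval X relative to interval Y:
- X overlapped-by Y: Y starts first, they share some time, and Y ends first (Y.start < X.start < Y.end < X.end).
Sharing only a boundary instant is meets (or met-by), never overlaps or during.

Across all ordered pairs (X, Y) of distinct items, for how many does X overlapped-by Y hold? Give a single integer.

10

Checking all 90 ordered pairs for relation 'overlapped-by'; matching pairs in alphabetical order:
(design_review, ingest): design_review overlapped-by ingest ✓
(design_review, retro): design_review overlapped-by retro ✓
(interview, ingest): interview overlapped-by ingest ✓
(load_test, ingest): load_test overlapped-by ingest ✓
(load_test, interview): load_test overlapped-by interview ✓
(load_test, retro): load_test overlapped-by retro ✓
(planning, interview): planning overlapped-by interview ✓
(planning, load_test): planning overlapped-by load_test ✓
(rehearsal, interview): rehearsal overlapped-by interview ✓
(retro, ingest): retro overlapped-by ingest ✓
Count: 10.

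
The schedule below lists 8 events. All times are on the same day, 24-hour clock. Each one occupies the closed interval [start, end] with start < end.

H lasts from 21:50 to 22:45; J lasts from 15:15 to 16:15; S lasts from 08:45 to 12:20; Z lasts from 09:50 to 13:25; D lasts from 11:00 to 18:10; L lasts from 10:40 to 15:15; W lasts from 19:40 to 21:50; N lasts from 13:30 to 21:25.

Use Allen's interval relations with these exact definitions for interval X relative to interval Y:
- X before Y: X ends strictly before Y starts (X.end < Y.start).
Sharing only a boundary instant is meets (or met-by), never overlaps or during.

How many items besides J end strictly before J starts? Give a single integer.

2

Target J = [15:15, 16:15].
D [11:00, 18:10] → contains → no.
H [21:50, 22:45] → after → no.
L [10:40, 15:15] → meets → no.
N [13:30, 21:25] → contains → no.
S [08:45, 12:20] → before → counts.
W [19:40, 21:50] → after → no.
Z [09:50, 13:25] → before → counts.
Total: 2.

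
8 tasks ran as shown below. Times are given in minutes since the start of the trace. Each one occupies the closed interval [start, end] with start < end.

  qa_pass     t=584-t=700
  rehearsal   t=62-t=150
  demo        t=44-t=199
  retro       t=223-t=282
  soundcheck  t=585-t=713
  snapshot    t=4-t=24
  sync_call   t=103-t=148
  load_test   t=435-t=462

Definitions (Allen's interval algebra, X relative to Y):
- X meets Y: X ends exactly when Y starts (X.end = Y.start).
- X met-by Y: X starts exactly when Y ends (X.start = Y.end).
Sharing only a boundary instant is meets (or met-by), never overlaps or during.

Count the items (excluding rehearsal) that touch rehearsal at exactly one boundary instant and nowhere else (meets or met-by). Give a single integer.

0

Target rehearsal = [t=62, t=150].
demo [t=44, t=199] → contains → no.
load_test [t=435, t=462] → after → no.
qa_pass [t=584, t=700] → after → no.
retro [t=223, t=282] → after → no.
snapshot [t=4, t=24] → before → no.
soundcheck [t=585, t=713] → after → no.
sync_call [t=103, t=148] → during → no.
Total: 0.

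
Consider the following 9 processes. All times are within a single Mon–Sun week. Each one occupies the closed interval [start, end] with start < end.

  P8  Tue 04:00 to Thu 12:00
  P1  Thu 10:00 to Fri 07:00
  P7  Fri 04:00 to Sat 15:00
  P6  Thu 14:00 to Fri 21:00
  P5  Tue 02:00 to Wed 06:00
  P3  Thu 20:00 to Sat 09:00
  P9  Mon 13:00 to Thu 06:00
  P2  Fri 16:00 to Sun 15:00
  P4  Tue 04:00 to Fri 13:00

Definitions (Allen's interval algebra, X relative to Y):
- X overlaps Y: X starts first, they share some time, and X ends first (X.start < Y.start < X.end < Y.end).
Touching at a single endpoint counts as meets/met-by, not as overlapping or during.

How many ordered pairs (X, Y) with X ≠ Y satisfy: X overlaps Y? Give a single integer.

17

Checking all 72 ordered pairs for relation 'overlaps'; matching pairs in alphabetical order:
(P1, P3): P1 overlaps P3 ✓
(P1, P6): P1 overlaps P6 ✓
(P1, P7): P1 overlaps P7 ✓
(P3, P2): P3 overlaps P2 ✓
(P3, P7): P3 overlaps P7 ✓
(P4, P3): P4 overlaps P3 ✓
(P4, P6): P4 overlaps P6 ✓
(P4, P7): P4 overlaps P7 ✓
(P5, P4): P5 overlaps P4 ✓
(P5, P8): P5 overlaps P8 ✓
(P6, P2): P6 overlaps P2 ✓
(P6, P3): P6 overlaps P3 ✓
(P6, P7): P6 overlaps P7 ✓
(P7, P2): P7 overlaps P2 ✓
(P8, P1): P8 overlaps P1 ✓
(P9, P4): P9 overlaps P4 ✓
(P9, P8): P9 overlaps P8 ✓
Count: 17.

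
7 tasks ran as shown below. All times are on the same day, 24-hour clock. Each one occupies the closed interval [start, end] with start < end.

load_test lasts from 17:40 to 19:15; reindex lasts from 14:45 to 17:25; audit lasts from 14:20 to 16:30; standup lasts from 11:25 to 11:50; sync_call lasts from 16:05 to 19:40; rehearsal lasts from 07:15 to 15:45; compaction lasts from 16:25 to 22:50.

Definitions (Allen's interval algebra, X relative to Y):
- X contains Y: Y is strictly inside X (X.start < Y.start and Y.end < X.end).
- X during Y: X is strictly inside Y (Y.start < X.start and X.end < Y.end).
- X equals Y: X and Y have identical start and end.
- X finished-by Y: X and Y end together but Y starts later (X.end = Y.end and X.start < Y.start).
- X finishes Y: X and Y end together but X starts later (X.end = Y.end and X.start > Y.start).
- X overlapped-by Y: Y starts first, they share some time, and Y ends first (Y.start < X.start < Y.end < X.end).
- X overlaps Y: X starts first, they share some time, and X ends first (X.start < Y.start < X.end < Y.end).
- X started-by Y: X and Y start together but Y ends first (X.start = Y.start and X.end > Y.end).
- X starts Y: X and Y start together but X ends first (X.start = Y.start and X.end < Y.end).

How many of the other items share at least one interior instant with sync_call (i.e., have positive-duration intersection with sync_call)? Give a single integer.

4

Target sync_call = [16:05, 19:40].
audit [14:20, 16:30] → overlaps → counts.
compaction [16:25, 22:50] → overlapped-by → counts.
load_test [17:40, 19:15] → during → counts.
rehearsal [07:15, 15:45] → before → no.
reindex [14:45, 17:25] → overlaps → counts.
standup [11:25, 11:50] → before → no.
Total: 4.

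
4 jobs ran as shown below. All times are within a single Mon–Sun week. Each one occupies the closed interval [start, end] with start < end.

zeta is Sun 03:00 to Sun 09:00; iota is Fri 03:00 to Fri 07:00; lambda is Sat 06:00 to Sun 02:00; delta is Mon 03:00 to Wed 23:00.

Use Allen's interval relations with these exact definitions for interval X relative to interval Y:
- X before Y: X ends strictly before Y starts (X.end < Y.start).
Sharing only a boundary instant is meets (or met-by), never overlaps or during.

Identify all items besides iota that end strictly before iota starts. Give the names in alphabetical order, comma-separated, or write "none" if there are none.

delta

Target iota = [Fri 03:00, Fri 07:00].
delta [Mon 03:00, Wed 23:00] → before → yes.
lambda [Sat 06:00, Sun 02:00] → after → no.
zeta [Sun 03:00, Sun 09:00] → after → no.
Result: delta.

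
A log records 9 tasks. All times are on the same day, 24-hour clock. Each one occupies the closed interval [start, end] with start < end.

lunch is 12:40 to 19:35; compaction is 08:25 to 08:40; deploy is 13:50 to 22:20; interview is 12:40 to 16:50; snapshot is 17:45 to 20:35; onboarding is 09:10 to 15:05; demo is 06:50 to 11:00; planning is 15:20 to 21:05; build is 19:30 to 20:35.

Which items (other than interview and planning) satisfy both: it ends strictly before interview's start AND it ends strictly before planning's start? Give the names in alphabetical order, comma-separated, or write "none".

compaction, demo

Conditions: its end is strictly before interview's start (X.end < 12:40) AND its end is strictly before planning's start (X.end < 15:20).
build: end 20:35 < 12:40? ✗; end 20:35 < 15:20? ✗ → no.
compaction: end 08:40 < 12:40? ✓; end 08:40 < 15:20? ✓ → yes.
demo: end 11:00 < 12:40? ✓; end 11:00 < 15:20? ✓ → yes.
deploy: end 22:20 < 12:40? ✗; end 22:20 < 15:20? ✗ → no.
lunch: end 19:35 < 12:40? ✗; end 19:35 < 15:20? ✗ → no.
onboarding: end 15:05 < 12:40? ✗; end 15:05 < 15:20? ✓ → no.
snapshot: end 20:35 < 12:40? ✗; end 20:35 < 15:20? ✗ → no.
Result: compaction, demo.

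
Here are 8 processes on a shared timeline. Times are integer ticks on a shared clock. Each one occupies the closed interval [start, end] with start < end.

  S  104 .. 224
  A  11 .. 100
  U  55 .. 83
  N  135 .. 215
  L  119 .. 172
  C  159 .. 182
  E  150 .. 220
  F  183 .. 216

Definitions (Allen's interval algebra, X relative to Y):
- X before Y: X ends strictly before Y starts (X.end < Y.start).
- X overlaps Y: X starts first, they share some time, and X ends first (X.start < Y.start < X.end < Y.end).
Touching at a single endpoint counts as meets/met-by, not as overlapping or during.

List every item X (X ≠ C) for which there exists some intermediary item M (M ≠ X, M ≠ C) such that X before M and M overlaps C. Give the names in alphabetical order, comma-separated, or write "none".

Target C = [159, 182].
Intermediaries M with M overlaps C: L.
Via L — items with X before L: A, U.
Union: A, U.

A, U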